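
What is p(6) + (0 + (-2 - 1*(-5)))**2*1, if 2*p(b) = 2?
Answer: 10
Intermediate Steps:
p(b) = 1 (p(b) = (1/2)*2 = 1)
p(6) + (0 + (-2 - 1*(-5)))**2*1 = 1 + (0 + (-2 - 1*(-5)))**2*1 = 1 + (0 + (-2 + 5))**2*1 = 1 + (0 + 3)**2*1 = 1 + 3**2*1 = 1 + 9*1 = 1 + 9 = 10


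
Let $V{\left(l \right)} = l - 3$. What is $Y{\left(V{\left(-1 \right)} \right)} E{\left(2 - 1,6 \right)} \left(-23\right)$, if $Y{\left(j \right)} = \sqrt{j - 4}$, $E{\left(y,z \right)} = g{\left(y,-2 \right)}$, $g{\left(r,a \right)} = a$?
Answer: $92 i \sqrt{2} \approx 130.11 i$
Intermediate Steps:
$E{\left(y,z \right)} = -2$
$V{\left(l \right)} = -3 + l$ ($V{\left(l \right)} = l - 3 = -3 + l$)
$Y{\left(j \right)} = \sqrt{-4 + j}$
$Y{\left(V{\left(-1 \right)} \right)} E{\left(2 - 1,6 \right)} \left(-23\right) = \sqrt{-4 - 4} \left(-2\right) \left(-23\right) = \sqrt{-8} \left(-2\right) \left(-23\right) = 2 i \sqrt{2} \left(-2\right) \left(-23\right) = - 4 i \sqrt{2} \left(-23\right) = 92 i \sqrt{2}$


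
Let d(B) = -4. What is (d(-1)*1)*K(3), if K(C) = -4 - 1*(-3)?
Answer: 4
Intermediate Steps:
K(C) = -1 (K(C) = -4 + 3 = -1)
(d(-1)*1)*K(3) = -4*1*(-1) = -4*(-1) = 4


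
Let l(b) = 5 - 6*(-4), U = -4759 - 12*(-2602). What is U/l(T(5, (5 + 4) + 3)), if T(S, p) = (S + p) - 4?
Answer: 26465/29 ≈ 912.59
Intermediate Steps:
U = 26465 (U = -4759 - 1*(-31224) = -4759 + 31224 = 26465)
T(S, p) = -4 + S + p
l(b) = 29 (l(b) = 5 + 24 = 29)
U/l(T(5, (5 + 4) + 3)) = 26465/29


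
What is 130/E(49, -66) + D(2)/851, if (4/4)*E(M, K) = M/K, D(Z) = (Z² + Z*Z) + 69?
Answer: -7297807/41699 ≈ -175.01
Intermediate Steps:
D(Z) = 69 + 2*Z² (D(Z) = (Z² + Z²) + 69 = 2*Z² + 69 = 69 + 2*Z²)
E(M, K) = M/K
130/E(49, -66) + D(2)/851 = 130/((49/(-66))) + (69 + 2*2²)/851 = 130/((49*(-1/66))) + (69 + 2*4)*(1/851) = 130/(-49/66) + (69 + 8)*(1/851) = 130*(-66/49) + 77*(1/851) = -8580/49 + 77/851 = -7297807/41699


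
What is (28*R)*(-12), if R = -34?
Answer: 11424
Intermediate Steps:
(28*R)*(-12) = (28*(-34))*(-12) = -952*(-12) = 11424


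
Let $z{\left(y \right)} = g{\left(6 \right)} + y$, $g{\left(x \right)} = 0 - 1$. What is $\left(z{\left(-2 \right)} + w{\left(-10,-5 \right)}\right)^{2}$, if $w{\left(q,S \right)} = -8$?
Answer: $121$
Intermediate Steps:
$g{\left(x \right)} = -1$ ($g{\left(x \right)} = 0 - 1 = -1$)
$z{\left(y \right)} = -1 + y$
$\left(z{\left(-2 \right)} + w{\left(-10,-5 \right)}\right)^{2} = \left(\left(-1 - 2\right) - 8\right)^{2} = \left(-3 - 8\right)^{2} = \left(-11\right)^{2} = 121$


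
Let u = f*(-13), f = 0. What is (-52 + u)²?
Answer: 2704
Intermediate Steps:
u = 0 (u = 0*(-13) = 0)
(-52 + u)² = (-52 + 0)² = (-52)² = 2704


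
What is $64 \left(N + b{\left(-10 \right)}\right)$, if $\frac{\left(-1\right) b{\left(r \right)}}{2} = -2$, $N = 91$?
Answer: $6080$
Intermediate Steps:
$b{\left(r \right)} = 4$ ($b{\left(r \right)} = \left(-2\right) \left(-2\right) = 4$)
$64 \left(N + b{\left(-10 \right)}\right) = 64 \left(91 + 4\right) = 64 \cdot 95 = 6080$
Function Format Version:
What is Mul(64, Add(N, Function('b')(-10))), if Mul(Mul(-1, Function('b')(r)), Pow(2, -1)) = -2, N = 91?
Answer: 6080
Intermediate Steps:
Function('b')(r) = 4 (Function('b')(r) = Mul(-2, -2) = 4)
Mul(64, Add(N, Function('b')(-10))) = Mul(64, Add(91, 4)) = Mul(64, 95) = 6080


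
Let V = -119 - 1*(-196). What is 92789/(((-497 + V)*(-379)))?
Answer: 92789/159180 ≈ 0.58292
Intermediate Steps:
V = 77 (V = -119 + 196 = 77)
92789/(((-497 + V)*(-379))) = 92789/(((-497 + 77)*(-379))) = 92789/((-420*(-379))) = 92789/159180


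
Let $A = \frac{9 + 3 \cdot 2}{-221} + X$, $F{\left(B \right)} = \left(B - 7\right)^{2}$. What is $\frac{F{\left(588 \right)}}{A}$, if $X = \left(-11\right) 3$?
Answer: $- \frac{10657283}{1044} \approx -10208.0$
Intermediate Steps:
$X = -33$
$F{\left(B \right)} = \left(-7 + B\right)^{2}$
$A = - \frac{7308}{221}$ ($A = \frac{9 + 3 \cdot 2}{-221} - 33 = - \frac{9 + 6}{221} - 33 = \left(- \frac{1}{221}\right) 15 - 33 = - \frac{15}{221} - 33 = - \frac{7308}{221} \approx -33.068$)
$\frac{F{\left(588 \right)}}{A} = \frac{\left(-7 + 588\right)^{2}}{- \frac{7308}{221}} = 581^{2} \left(- \frac{221}{7308}\right) = 337561 \left(- \frac{221}{7308}\right) = - \frac{10657283}{1044}$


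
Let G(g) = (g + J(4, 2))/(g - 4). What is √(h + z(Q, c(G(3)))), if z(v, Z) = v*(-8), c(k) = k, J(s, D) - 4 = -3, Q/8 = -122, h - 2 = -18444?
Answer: I*√10634 ≈ 103.12*I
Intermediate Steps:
h = -18442 (h = 2 - 18444 = -18442)
Q = -976 (Q = 8*(-122) = -976)
J(s, D) = 1 (J(s, D) = 4 - 3 = 1)
G(g) = (1 + g)/(-4 + g) (G(g) = (g + 1)/(g - 4) = (1 + g)/(-4 + g))
z(v, Z) = -8*v
√(h + z(Q, c(G(3)))) = √(-18442 - 8*(-976)) = √(-18442 + 7808) = √(-10634) = I*√10634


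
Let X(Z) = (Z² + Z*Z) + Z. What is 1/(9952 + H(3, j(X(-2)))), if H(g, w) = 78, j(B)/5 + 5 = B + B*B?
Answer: 1/10030 ≈ 9.9701e-5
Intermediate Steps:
X(Z) = Z + 2*Z² (X(Z) = (Z² + Z²) + Z = 2*Z² + Z = Z + 2*Z²)
j(B) = -25 + 5*B + 5*B² (j(B) = -25 + 5*(B + B*B) = -25 + 5*(B + B²) = -25 + (5*B + 5*B²) = -25 + 5*B + 5*B²)
1/(9952 + H(3, j(X(-2)))) = 1/(9952 + 78) = 1/10030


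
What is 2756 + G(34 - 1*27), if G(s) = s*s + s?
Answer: 2812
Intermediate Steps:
G(s) = s + s**2 (G(s) = s**2 + s = s + s**2)
2756 + G(34 - 1*27) = 2756 + (34 - 1*27)*(1 + (34 - 1*27)) = 2756 + (34 - 27)*(1 + (34 - 27)) = 2756 + 7*(1 + 7) = 2756 + 7*8 = 2756 + 56 = 2812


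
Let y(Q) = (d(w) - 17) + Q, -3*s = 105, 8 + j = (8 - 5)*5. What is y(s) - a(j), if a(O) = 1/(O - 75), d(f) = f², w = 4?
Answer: -2447/68 ≈ -35.985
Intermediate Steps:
j = 7 (j = -8 + (8 - 5)*5 = -8 + 3*5 = -8 + 15 = 7)
a(O) = 1/(-75 + O)
s = -35 (s = -⅓*105 = -35)
y(Q) = -1 + Q (y(Q) = (4² - 17) + Q = (16 - 17) + Q = -1 + Q)
y(s) - a(j) = (-1 - 35) - 1/(-75 + 7) = -36 - 1/(-68) = -36 - 1*(-1/68) = -36 + 1/68 = -2447/68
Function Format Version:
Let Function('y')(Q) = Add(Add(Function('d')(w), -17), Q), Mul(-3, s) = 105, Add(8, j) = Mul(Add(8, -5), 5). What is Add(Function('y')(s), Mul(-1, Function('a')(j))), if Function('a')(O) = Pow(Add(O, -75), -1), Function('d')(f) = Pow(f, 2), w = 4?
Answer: Rational(-2447, 68) ≈ -35.985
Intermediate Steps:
j = 7 (j = Add(-8, Mul(Add(8, -5), 5)) = Add(-8, Mul(3, 5)) = Add(-8, 15) = 7)
Function('a')(O) = Pow(Add(-75, O), -1)
s = -35 (s = Mul(Rational(-1, 3), 105) = -35)
Function('y')(Q) = Add(-1, Q) (Function('y')(Q) = Add(Add(Pow(4, 2), -17), Q) = Add(Add(16, -17), Q) = Add(-1, Q))
Add(Function('y')(s), Mul(-1, Function('a')(j))) = Add(Add(-1, -35), Mul(-1, Pow(Add(-75, 7), -1))) = Add(-36, Mul(-1, Pow(-68, -1))) = Add(-36, Mul(-1, Rational(-1, 68))) = Add(-36, Rational(1, 68)) = Rational(-2447, 68)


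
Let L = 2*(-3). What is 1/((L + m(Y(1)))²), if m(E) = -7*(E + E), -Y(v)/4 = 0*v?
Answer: 1/36 ≈ 0.027778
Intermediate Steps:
Y(v) = 0 (Y(v) = -0*v = -4*0 = 0)
m(E) = -14*E
L = -6
1/((L + m(Y(1)))²) = 1/((-6 - 14*0)²) = 1/((-6 + 0)²) = 1/((-6)²) = 1/36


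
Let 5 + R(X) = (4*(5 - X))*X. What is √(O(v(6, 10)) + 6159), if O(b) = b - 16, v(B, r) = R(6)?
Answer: √6114 ≈ 78.192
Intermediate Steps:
R(X) = -5 + X*(20 - 4*X) (R(X) = -5 + (4*(5 - X))*X = -5 + (20 - 4*X)*X = -5 + X*(20 - 4*X))
v(B, r) = -29 (v(B, r) = -5 - 4*6² + 20*6 = -5 - 4*36 + 120 = -5 - 144 + 120 = -29)
O(b) = -16 + b
√(O(v(6, 10)) + 6159) = √((-16 - 29) + 6159) = √(-45 + 6159) = √6114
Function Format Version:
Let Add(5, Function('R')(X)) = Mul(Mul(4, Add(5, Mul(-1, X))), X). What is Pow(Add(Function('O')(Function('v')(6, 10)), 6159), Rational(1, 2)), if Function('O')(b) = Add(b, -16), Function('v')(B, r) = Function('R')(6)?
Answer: Pow(6114, Rational(1, 2)) ≈ 78.192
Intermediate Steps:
Function('R')(X) = Add(-5, Mul(X, Add(20, Mul(-4, X)))) (Function('R')(X) = Add(-5, Mul(Mul(4, Add(5, Mul(-1, X))), X)) = Add(-5, Mul(Add(20, Mul(-4, X)), X)) = Add(-5, Mul(X, Add(20, Mul(-4, X)))))
Function('v')(B, r) = -29 (Function('v')(B, r) = Add(-5, Mul(-4, Pow(6, 2)), Mul(20, 6)) = Add(-5, Mul(-4, 36), 120) = Add(-5, -144, 120) = -29)
Function('O')(b) = Add(-16, b)
Pow(Add(Function('O')(Function('v')(6, 10)), 6159), Rational(1, 2)) = Pow(Add(Add(-16, -29), 6159), Rational(1, 2)) = Pow(Add(-45, 6159), Rational(1, 2)) = Pow(6114, Rational(1, 2))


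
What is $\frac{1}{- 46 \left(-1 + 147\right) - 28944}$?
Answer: $- \frac{1}{35660} \approx -2.8043 \cdot 10^{-5}$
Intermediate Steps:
$\frac{1}{- 46 \left(-1 + 147\right) - 28944} = \frac{1}{\left(-46\right) 146 - 28944} = \frac{1}{-6716 - 28944} = \frac{1}{-35660} = - \frac{1}{35660}$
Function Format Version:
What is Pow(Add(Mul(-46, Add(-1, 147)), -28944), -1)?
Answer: Rational(-1, 35660) ≈ -2.8043e-5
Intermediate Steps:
Pow(Add(Mul(-46, Add(-1, 147)), -28944), -1) = Pow(Add(Mul(-46, 146), -28944), -1) = Pow(Add(-6716, -28944), -1) = Pow(-35660, -1) = Rational(-1, 35660)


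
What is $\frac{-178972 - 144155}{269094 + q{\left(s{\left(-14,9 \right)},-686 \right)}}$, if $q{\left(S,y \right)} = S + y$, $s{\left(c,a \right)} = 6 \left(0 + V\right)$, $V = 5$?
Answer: $- \frac{323127}{268438} \approx -1.2037$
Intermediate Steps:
$s{\left(c,a \right)} = 30$ ($s{\left(c,a \right)} = 6 \left(0 + 5\right) = 6 \cdot 5 = 30$)
$\frac{-178972 - 144155}{269094 + q{\left(s{\left(-14,9 \right)},-686 \right)}} = \frac{-178972 - 144155}{269094 + \left(30 - 686\right)} = - \frac{323127}{269094 - 656} = - \frac{323127}{268438}$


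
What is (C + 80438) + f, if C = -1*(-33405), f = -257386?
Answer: -143543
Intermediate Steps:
C = 33405
(C + 80438) + f = (33405 + 80438) - 257386 = 113843 - 257386 = -143543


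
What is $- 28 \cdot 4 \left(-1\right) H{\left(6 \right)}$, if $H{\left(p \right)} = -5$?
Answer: $-560$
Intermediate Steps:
$- 28 \cdot 4 \left(-1\right) H{\left(6 \right)} = - 28 \cdot 4 \left(-1\right) \left(-5\right) = \left(-28\right) \left(-4\right) \left(-5\right) = 112 \left(-5\right) = -560$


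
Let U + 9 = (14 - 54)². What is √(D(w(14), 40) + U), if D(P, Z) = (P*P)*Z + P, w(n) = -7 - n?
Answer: √19210 ≈ 138.60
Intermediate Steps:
D(P, Z) = P + Z*P² (D(P, Z) = P²*Z + P = Z*P² + P = P + Z*P²)
U = 1591 (U = -9 + (14 - 54)² = -9 + (-40)² = -9 + 1600 = 1591)
√(D(w(14), 40) + U) = √((-7 - 1*14)*(1 + (-7 - 1*14)*40) + 1591) = √((-7 - 14)*(1 + (-7 - 14)*40) + 1591) = √(-21*(1 - 21*40) + 1591) = √(-21*(1 - 840) + 1591) = √(-21*(-839) + 1591) = √(17619 + 1591) = √19210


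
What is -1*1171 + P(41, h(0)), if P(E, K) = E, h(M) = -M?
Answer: -1130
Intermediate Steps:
-1*1171 + P(41, h(0)) = -1*1171 + 41 = -1171 + 41 = -1130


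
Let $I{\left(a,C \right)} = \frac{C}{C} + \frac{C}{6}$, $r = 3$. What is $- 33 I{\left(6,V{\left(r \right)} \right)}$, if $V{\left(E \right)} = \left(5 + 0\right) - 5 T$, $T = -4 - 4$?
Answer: $- \frac{561}{2} \approx -280.5$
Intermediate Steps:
$T = -8$
$V{\left(E \right)} = 45$ ($V{\left(E \right)} = \left(5 + 0\right) - -40 = 5 + 40 = 45$)
$I{\left(a,C \right)} = 1 + \frac{C}{6}$ ($I{\left(a,C \right)} = 1 + C \frac{1}{6} = 1 + \frac{C}{6}$)
$- 33 I{\left(6,V{\left(r \right)} \right)} = - 33 \left(1 + \frac{1}{6} \cdot 45\right) = - 33 \left(1 + \frac{15}{2}\right) = \left(-33\right) \frac{17}{2} = - \frac{561}{2}$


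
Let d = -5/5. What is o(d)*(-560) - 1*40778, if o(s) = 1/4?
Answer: -40918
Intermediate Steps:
d = -1 (d = -5*1/5 = -1)
o(s) = 1/4
o(d)*(-560) - 1*40778 = (1/4)*(-560) - 1*40778 = -140 - 40778 = -40918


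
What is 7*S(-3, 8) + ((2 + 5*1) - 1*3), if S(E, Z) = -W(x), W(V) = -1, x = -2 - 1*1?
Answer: 11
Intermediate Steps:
x = -3 (x = -2 - 1 = -3)
S(E, Z) = 1 (S(E, Z) = -1*(-1) = 1)
7*S(-3, 8) + ((2 + 5*1) - 1*3) = 7*1 + ((2 + 5*1) - 1*3) = 7 + ((2 + 5) - 3) = 7 + (7 - 3) = 7 + 4 = 11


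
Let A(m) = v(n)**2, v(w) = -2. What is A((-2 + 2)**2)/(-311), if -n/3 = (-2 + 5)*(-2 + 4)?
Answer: -4/311 ≈ -0.012862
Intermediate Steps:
n = -18 (n = -3*(-2 + 5)*(-2 + 4) = -9*2 = -3*6 = -18)
A(m) = 4 (A(m) = (-2)**2 = 4)
A((-2 + 2)**2)/(-311) = 4/(-311) = 4*(-1/311) = -4/311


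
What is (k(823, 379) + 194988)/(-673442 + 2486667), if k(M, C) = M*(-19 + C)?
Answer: 491268/1813225 ≈ 0.27094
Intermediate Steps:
(k(823, 379) + 194988)/(-673442 + 2486667) = (823*(-19 + 379) + 194988)/(-673442 + 2486667) = (823*360 + 194988)/1813225 = (296280 + 194988)*(1/1813225) = 491268*(1/1813225) = 491268/1813225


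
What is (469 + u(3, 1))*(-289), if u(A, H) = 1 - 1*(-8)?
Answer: -138142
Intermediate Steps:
u(A, H) = 9 (u(A, H) = 1 + 8 = 9)
(469 + u(3, 1))*(-289) = (469 + 9)*(-289) = 478*(-289) = -138142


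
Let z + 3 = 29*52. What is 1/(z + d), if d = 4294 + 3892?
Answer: 1/9691 ≈ 0.00010319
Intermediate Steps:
d = 8186
z = 1505 (z = -3 + 29*52 = -3 + 1508 = 1505)
1/(z + d) = 1/(1505 + 8186) = 1/9691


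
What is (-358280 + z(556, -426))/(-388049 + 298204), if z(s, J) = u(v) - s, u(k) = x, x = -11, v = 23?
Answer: 358847/89845 ≈ 3.9941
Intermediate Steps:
u(k) = -11
z(s, J) = -11 - s
(-358280 + z(556, -426))/(-388049 + 298204) = (-358280 + (-11 - 1*556))/(-388049 + 298204) = (-358280 + (-11 - 556))/(-89845) = (-358280 - 567)*(-1/89845) = -358847*(-1/89845) = 358847/89845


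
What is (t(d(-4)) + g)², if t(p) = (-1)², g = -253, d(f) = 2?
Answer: 63504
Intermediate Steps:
t(p) = 1
(t(d(-4)) + g)² = (1 - 253)² = (-252)² = 63504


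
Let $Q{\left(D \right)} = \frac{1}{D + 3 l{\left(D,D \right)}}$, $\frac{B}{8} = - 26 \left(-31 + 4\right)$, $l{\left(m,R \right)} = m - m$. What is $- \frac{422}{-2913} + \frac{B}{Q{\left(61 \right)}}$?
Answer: $\frac{997924310}{2913} \approx 3.4258 \cdot 10^{5}$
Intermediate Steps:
$l{\left(m,R \right)} = 0$
$B = 5616$ ($B = 8 \left(- 26 \left(-31 + 4\right)\right) = 8 \left(\left(-26\right) \left(-27\right)\right) = 8 \cdot 702 = 5616$)
$Q{\left(D \right)} = \frac{1}{D}$ ($Q{\left(D \right)} = \frac{1}{D + 3 \cdot 0} = \frac{1}{D + 0} = \frac{1}{D}$)
$- \frac{422}{-2913} + \frac{B}{Q{\left(61 \right)}} = - \frac{422}{-2913} + \frac{5616}{\frac{1}{61}} = \left(-422\right) \left(- \frac{1}{2913}\right) + 5616 \frac{1}{\frac{1}{61}} = \frac{422}{2913} + 5616 \cdot 61 = \frac{422}{2913} + 342576 = \frac{997924310}{2913}$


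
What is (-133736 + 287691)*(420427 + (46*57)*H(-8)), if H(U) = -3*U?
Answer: 74414919025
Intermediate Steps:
(-133736 + 287691)*(420427 + (46*57)*H(-8)) = (-133736 + 287691)*(420427 + (46*57)*(-3*(-8))) = 153955*(420427 + 2622*24) = 153955*(420427 + 62928) = 153955*483355 = 74414919025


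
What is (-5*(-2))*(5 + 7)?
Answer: 120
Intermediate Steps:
(-5*(-2))*(5 + 7) = 10*12 = 120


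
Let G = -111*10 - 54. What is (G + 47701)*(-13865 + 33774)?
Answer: 926505133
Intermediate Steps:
G = -1164 (G = -1110 - 54 = -1164)
(G + 47701)*(-13865 + 33774) = (-1164 + 47701)*(-13865 + 33774) = 46537*19909 = 926505133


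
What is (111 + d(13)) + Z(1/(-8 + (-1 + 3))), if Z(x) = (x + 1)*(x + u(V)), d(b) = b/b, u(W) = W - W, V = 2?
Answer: 4027/36 ≈ 111.86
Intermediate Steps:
u(W) = 0
d(b) = 1
Z(x) = x*(1 + x) (Z(x) = (x + 1)*(x + 0) = (1 + x)*x = x*(1 + x))
(111 + d(13)) + Z(1/(-8 + (-1 + 3))) = (111 + 1) + (1 + 1/(-8 + (-1 + 3)))/(-8 + (-1 + 3)) = 112 + (1 + 1/(-8 + 2))/(-8 + 2) = 112 + (1 + 1/(-6))/(-6) = 112 - (1 - ⅙)/6 = 112 - ⅙*⅚ = 112 - 5/36 = 4027/36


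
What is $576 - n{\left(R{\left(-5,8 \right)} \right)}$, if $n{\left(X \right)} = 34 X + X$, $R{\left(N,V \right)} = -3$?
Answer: $681$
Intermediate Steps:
$n{\left(X \right)} = 35 X$
$576 - n{\left(R{\left(-5,8 \right)} \right)} = 576 - 35 \left(-3\right) = 576 - -105 = 576 + 105 = 681$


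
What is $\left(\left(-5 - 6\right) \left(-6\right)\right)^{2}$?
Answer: $4356$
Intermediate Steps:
$\left(\left(-5 - 6\right) \left(-6\right)\right)^{2} = \left(\left(-11\right) \left(-6\right)\right)^{2} = 66^{2} = 4356$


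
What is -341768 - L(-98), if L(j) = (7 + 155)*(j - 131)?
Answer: -304670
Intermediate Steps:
L(j) = -21222 + 162*j (L(j) = 162*(-131 + j) = -21222 + 162*j)
-341768 - L(-98) = -341768 - (-21222 + 162*(-98)) = -341768 - (-21222 - 15876) = -341768 - 1*(-37098) = -341768 + 37098 = -304670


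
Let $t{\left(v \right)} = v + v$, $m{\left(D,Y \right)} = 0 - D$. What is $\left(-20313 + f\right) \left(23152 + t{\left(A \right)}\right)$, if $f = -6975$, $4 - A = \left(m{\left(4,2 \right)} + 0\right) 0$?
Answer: $-631990080$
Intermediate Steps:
$m{\left(D,Y \right)} = - D$
$A = 4$ ($A = 4 - \left(\left(-1\right) 4 + 0\right) 0 = 4 - \left(-4 + 0\right) 0 = 4 - \left(-4\right) 0 = 4 - 0 = 4 + 0 = 4$)
$t{\left(v \right)} = 2 v$
$\left(-20313 + f\right) \left(23152 + t{\left(A \right)}\right) = \left(-20313 - 6975\right) \left(23152 + 2 \cdot 4\right) = - 27288 \left(23152 + 8\right) = \left(-27288\right) 23160 = -631990080$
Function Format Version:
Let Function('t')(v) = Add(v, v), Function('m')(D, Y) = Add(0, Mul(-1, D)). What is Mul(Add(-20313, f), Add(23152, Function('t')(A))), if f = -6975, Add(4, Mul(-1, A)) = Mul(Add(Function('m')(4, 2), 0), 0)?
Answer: -631990080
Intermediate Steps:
Function('m')(D, Y) = Mul(-1, D)
A = 4 (A = Add(4, Mul(-1, Mul(Add(Mul(-1, 4), 0), 0))) = Add(4, Mul(-1, Mul(Add(-4, 0), 0))) = Add(4, Mul(-1, Mul(-4, 0))) = Add(4, Mul(-1, 0)) = Add(4, 0) = 4)
Function('t')(v) = Mul(2, v)
Mul(Add(-20313, f), Add(23152, Function('t')(A))) = Mul(Add(-20313, -6975), Add(23152, Mul(2, 4))) = Mul(-27288, Add(23152, 8)) = Mul(-27288, 23160) = -631990080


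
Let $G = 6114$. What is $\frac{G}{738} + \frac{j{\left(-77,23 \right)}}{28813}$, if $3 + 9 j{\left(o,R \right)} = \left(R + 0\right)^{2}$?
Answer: $\frac{88102907}{10631997} \approx 8.2866$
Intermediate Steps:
$j{\left(o,R \right)} = - \frac{1}{3} + \frac{R^{2}}{9}$ ($j{\left(o,R \right)} = - \frac{1}{3} + \frac{\left(R + 0\right)^{2}}{9} = - \frac{1}{3} + \frac{R^{2}}{9}$)
$\frac{G}{738} + \frac{j{\left(-77,23 \right)}}{28813} = \frac{6114}{738} + \frac{- \frac{1}{3} + \frac{23^{2}}{9}}{28813} = 6114 \cdot \frac{1}{738} + \left(- \frac{1}{3} + \frac{1}{9} \cdot 529\right) \frac{1}{28813} = \frac{1019}{123} + \left(- \frac{1}{3} + \frac{529}{9}\right) \frac{1}{28813} = \frac{1019}{123} + \frac{526}{9} \cdot \frac{1}{28813} = \frac{1019}{123} + \frac{526}{259317} = \frac{88102907}{10631997}$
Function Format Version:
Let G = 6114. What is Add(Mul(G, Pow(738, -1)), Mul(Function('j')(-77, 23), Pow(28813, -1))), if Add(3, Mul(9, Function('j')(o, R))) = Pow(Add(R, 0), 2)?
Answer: Rational(88102907, 10631997) ≈ 8.2866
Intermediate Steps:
Function('j')(o, R) = Add(Rational(-1, 3), Mul(Rational(1, 9), Pow(R, 2))) (Function('j')(o, R) = Add(Rational(-1, 3), Mul(Rational(1, 9), Pow(Add(R, 0), 2))) = Add(Rational(-1, 3), Mul(Rational(1, 9), Pow(R, 2))))
Add(Mul(G, Pow(738, -1)), Mul(Function('j')(-77, 23), Pow(28813, -1))) = Add(Mul(6114, Pow(738, -1)), Mul(Add(Rational(-1, 3), Mul(Rational(1, 9), Pow(23, 2))), Pow(28813, -1))) = Add(Mul(6114, Rational(1, 738)), Mul(Add(Rational(-1, 3), Mul(Rational(1, 9), 529)), Rational(1, 28813))) = Add(Rational(1019, 123), Mul(Add(Rational(-1, 3), Rational(529, 9)), Rational(1, 28813))) = Add(Rational(1019, 123), Mul(Rational(526, 9), Rational(1, 28813))) = Add(Rational(1019, 123), Rational(526, 259317)) = Rational(88102907, 10631997)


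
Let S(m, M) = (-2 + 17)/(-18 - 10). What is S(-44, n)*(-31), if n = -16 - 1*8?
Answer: 465/28 ≈ 16.607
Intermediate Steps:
n = -24 (n = -16 - 8 = -24)
S(m, M) = -15/28 (S(m, M) = 15/(-28) = 15*(-1/28) = -15/28)
S(-44, n)*(-31) = -15/28*(-31) = 465/28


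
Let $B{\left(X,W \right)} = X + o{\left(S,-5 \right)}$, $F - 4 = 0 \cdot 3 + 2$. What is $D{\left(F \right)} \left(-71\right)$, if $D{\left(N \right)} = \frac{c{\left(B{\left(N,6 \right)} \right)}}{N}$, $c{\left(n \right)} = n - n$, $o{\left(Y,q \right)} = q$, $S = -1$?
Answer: $0$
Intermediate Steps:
$F = 6$ ($F = 4 + \left(0 \cdot 3 + 2\right) = 4 + \left(0 + 2\right) = 4 + 2 = 6$)
$B{\left(X,W \right)} = -5 + X$ ($B{\left(X,W \right)} = X - 5 = -5 + X$)
$c{\left(n \right)} = 0$
$D{\left(N \right)} = 0$ ($D{\left(N \right)} = \frac{0}{N} = 0$)
$D{\left(F \right)} \left(-71\right) = 0 \left(-71\right) = 0$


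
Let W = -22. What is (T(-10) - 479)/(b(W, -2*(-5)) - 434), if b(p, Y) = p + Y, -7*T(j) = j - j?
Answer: 479/446 ≈ 1.0740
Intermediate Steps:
T(j) = 0 (T(j) = -(j - j)/7 = -⅐*0 = 0)
b(p, Y) = Y + p
(T(-10) - 479)/(b(W, -2*(-5)) - 434) = (0 - 479)/((-2*(-5) - 22) - 434) = -479/((10 - 22) - 434) = -479/(-12 - 434) = -479/(-446) = -479*(-1/446) = 479/446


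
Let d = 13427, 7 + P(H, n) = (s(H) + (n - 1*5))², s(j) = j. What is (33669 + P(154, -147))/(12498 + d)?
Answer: 33666/25925 ≈ 1.2986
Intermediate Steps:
P(H, n) = -7 + (-5 + H + n)² (P(H, n) = -7 + (H + (n - 1*5))² = -7 + (H + (n - 5))² = -7 + (H + (-5 + n))² = -7 + (-5 + H + n)²)
(33669 + P(154, -147))/(12498 + d) = (33669 + (-7 + (-5 + 154 - 147)²))/(12498 + 13427) = (33669 + (-7 + 2²))/25925 = (33669 + (-7 + 4))*(1/25925) = (33669 - 3)*(1/25925) = 33666*(1/25925) = 33666/25925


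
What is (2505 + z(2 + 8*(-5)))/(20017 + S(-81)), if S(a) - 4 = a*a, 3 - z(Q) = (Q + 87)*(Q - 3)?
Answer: 4517/26582 ≈ 0.16993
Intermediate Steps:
z(Q) = 3 - (-3 + Q)*(87 + Q) (z(Q) = 3 - (Q + 87)*(Q - 3) = 3 - (87 + Q)*(-3 + Q) = 3 - (-3 + Q)*(87 + Q))
S(a) = 4 + a² (S(a) = 4 + a*a = 4 + a²)
(2505 + z(2 + 8*(-5)))/(20017 + S(-81)) = (2505 + (264 - (2 + 8*(-5))² - 84*(2 + 8*(-5))))/(20017 + (4 + (-81)²)) = (2505 + (264 - (2 - 40)² - 84*(2 - 40)))/(20017 + (4 + 6561)) = (2505 + (264 - 1*(-38)² - 84*(-38)))/(20017 + 6565) = (2505 + (264 - 1*1444 + 3192))/26582 = (2505 + (264 - 1444 + 3192))*(1/26582) = (2505 + 2012)*(1/26582) = 4517*(1/26582) = 4517/26582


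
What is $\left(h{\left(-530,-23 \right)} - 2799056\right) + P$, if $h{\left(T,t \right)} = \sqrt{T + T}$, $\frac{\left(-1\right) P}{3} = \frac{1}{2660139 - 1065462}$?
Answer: $- \frac{1487863408305}{531559} + 2 i \sqrt{265} \approx -2.7991 \cdot 10^{6} + 32.558 i$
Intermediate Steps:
$P = - \frac{1}{531559}$ ($P = - \frac{3}{2660139 - 1065462} = - \frac{3}{1594677} = \left(-3\right) \frac{1}{1594677} = - \frac{1}{531559} \approx -1.8813 \cdot 10^{-6}$)
$h{\left(T,t \right)} = \sqrt{2} \sqrt{T}$ ($h{\left(T,t \right)} = \sqrt{2 T} = \sqrt{2} \sqrt{T}$)
$\left(h{\left(-530,-23 \right)} - 2799056\right) + P = \left(\sqrt{2} \sqrt{-530} - 2799056\right) - \frac{1}{531559} = \left(\sqrt{2} i \sqrt{530} - 2799056\right) - \frac{1}{531559} = \left(2 i \sqrt{265} - 2799056\right) - \frac{1}{531559} = \left(-2799056 + 2 i \sqrt{265}\right) - \frac{1}{531559} = - \frac{1487863408305}{531559} + 2 i \sqrt{265}$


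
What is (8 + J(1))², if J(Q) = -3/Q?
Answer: 25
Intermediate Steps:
(8 + J(1))² = (8 - 3/1)² = (8 - 3*1)² = (8 - 3)² = 5² = 25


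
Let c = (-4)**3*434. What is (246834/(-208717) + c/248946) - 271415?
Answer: -7051295208964693/25979631141 ≈ -2.7142e+5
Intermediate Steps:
c = -27776 (c = -64*434 = -27776)
(246834/(-208717) + c/248946) - 271415 = (246834/(-208717) - 27776/248946) - 271415 = (246834*(-1/208717) - 27776*1/248946) - 271415 = (-246834/208717 - 13888/124473) - 271415 = -33622830178/25979631141 - 271415 = -7051295208964693/25979631141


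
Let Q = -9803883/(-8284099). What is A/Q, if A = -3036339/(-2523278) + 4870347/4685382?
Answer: 18304854101705303203/9658884650651240589 ≈ 1.8951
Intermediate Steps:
Q = 9803883/8284099 (Q = -9803883*(-1/8284099) = 9803883/8284099 ≈ 1.1835)
A = 2209637294497/985210110183 (A = -3036339*(-1/2523278) + 4870347*(1/4685382) = 3036339/2523278 + 1623449/1561794 = 2209637294497/985210110183 ≈ 2.2428)
A/Q = 2209637294497/(985210110183*(9803883/8284099)) = (2209637294497/985210110183)*(8284099/9803883) = 18304854101705303203/9658884650651240589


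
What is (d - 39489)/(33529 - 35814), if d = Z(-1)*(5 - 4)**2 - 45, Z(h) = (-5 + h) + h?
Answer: 39541/2285 ≈ 17.305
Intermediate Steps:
Z(h) = -5 + 2*h
d = -52 (d = (-5 + 2*(-1))*(5 - 4)**2 - 45 = (-5 - 2)*1**2 - 45 = -7*1 - 45 = -7 - 45 = -52)
(d - 39489)/(33529 - 35814) = (-52 - 39489)/(33529 - 35814) = -39541/(-2285) = -39541*(-1/2285) = 39541/2285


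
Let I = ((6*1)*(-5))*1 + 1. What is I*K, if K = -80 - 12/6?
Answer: 2378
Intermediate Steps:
I = -29 (I = (6*(-5))*1 + 1 = -30*1 + 1 = -30 + 1 = -29)
K = -82 (K = -80 - 12*⅙ = -80 - 2 = -82)
I*K = -29*(-82) = 2378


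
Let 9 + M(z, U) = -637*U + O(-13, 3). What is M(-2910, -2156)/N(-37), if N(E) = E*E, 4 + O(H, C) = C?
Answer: 1373362/1369 ≈ 1003.2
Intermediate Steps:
O(H, C) = -4 + C
N(E) = E²
M(z, U) = -10 - 637*U (M(z, U) = -9 + (-637*U + (-4 + 3)) = -9 + (-637*U - 1) = -9 + (-1 - 637*U) = -10 - 637*U)
M(-2910, -2156)/N(-37) = (-10 - 637*(-2156))/((-37)²) = (-10 + 1373372)/1369 = 1373362*(1/1369) = 1373362/1369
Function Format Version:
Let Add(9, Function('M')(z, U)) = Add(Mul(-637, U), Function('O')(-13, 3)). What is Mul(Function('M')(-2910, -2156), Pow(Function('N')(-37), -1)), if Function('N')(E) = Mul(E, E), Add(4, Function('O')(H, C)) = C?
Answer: Rational(1373362, 1369) ≈ 1003.2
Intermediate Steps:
Function('O')(H, C) = Add(-4, C)
Function('N')(E) = Pow(E, 2)
Function('M')(z, U) = Add(-10, Mul(-637, U)) (Function('M')(z, U) = Add(-9, Add(Mul(-637, U), Add(-4, 3))) = Add(-9, Add(Mul(-637, U), -1)) = Add(-9, Add(-1, Mul(-637, U))) = Add(-10, Mul(-637, U)))
Mul(Function('M')(-2910, -2156), Pow(Function('N')(-37), -1)) = Mul(Add(-10, Mul(-637, -2156)), Pow(Pow(-37, 2), -1)) = Mul(Add(-10, 1373372), Pow(1369, -1)) = Mul(1373362, Rational(1, 1369)) = Rational(1373362, 1369)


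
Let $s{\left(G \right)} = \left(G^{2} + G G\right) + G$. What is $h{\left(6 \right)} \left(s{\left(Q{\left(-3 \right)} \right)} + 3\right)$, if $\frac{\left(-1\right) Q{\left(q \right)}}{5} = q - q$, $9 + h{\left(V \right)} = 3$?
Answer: $-18$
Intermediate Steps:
$h{\left(V \right)} = -6$ ($h{\left(V \right)} = -9 + 3 = -6$)
$Q{\left(q \right)} = 0$ ($Q{\left(q \right)} = - 5 \left(q - q\right) = \left(-5\right) 0 = 0$)
$s{\left(G \right)} = G + 2 G^{2}$ ($s{\left(G \right)} = \left(G^{2} + G^{2}\right) + G = 2 G^{2} + G = G + 2 G^{2}$)
$h{\left(6 \right)} \left(s{\left(Q{\left(-3 \right)} \right)} + 3\right) = - 6 \left(0 \left(1 + 2 \cdot 0\right) + 3\right) = - 6 \left(0 \left(1 + 0\right) + 3\right) = - 6 \left(0 \cdot 1 + 3\right) = - 6 \left(0 + 3\right) = \left(-6\right) 3 = -18$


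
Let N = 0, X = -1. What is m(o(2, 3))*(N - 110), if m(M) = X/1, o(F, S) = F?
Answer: 110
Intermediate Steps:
m(M) = -1 (m(M) = -1/1 = -1*1 = -1)
m(o(2, 3))*(N - 110) = -(0 - 110) = -1*(-110) = 110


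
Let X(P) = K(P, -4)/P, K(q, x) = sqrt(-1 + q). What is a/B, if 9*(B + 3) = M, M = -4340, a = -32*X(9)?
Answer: 64*sqrt(2)/4367 ≈ 0.020726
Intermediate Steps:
X(P) = sqrt(-1 + P)/P
a = -64*sqrt(2)/9 (a = -32*sqrt(-1 + 9)/9 = -32*sqrt(8)/9 = -32*2*sqrt(2)/9 = -64*sqrt(2)/9 ≈ -10.057)
B = -4367/9 (B = -3 + (1/9)*(-4340) = -3 - 4340/9 = -4367/9 ≈ -485.22)
a/B = (-64*sqrt(2)/9)/(-4367/9) = -64*sqrt(2)/9*(-9/4367) = 64*sqrt(2)/4367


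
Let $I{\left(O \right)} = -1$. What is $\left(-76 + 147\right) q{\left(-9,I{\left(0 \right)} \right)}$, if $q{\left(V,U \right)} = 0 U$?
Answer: $0$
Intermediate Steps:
$q{\left(V,U \right)} = 0$
$\left(-76 + 147\right) q{\left(-9,I{\left(0 \right)} \right)} = \left(-76 + 147\right) 0 = 71 \cdot 0 = 0$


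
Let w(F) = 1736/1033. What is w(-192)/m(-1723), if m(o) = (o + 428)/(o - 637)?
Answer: 117056/38221 ≈ 3.0626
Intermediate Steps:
w(F) = 1736/1033 (w(F) = 1736*(1/1033) = 1736/1033)
m(o) = (428 + o)/(-637 + o)
w(-192)/m(-1723) = 1736/(1033*(((428 - 1723)/(-637 - 1723)))) = 1736/(1033*((-1295/(-2360)))) = 1736/(1033*((-1/2360*(-1295)))) = 1736/(1033*(259/472)) = (1736/1033)*(472/259) = 117056/38221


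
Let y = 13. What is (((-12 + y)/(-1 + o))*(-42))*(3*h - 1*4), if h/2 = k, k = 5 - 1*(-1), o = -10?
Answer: 1344/11 ≈ 122.18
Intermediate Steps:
k = 6 (k = 5 + 1 = 6)
h = 12 (h = 2*6 = 12)
(((-12 + y)/(-1 + o))*(-42))*(3*h - 1*4) = (((-12 + 13)/(-1 - 10))*(-42))*(3*12 - 1*4) = ((1/(-11))*(-42))*(36 - 4) = ((1*(-1/11))*(-42))*32 = -1/11*(-42)*32 = (42/11)*32 = 1344/11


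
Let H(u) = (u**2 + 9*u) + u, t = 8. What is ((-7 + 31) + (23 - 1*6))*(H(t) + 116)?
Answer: 10660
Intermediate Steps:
H(u) = u**2 + 10*u
((-7 + 31) + (23 - 1*6))*(H(t) + 116) = ((-7 + 31) + (23 - 1*6))*(8*(10 + 8) + 116) = (24 + (23 - 6))*(8*18 + 116) = (24 + 17)*(144 + 116) = 41*260 = 10660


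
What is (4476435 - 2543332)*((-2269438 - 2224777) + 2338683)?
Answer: -4166865375796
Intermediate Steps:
(4476435 - 2543332)*((-2269438 - 2224777) + 2338683) = 1933103*(-4494215 + 2338683) = 1933103*(-2155532) = -4166865375796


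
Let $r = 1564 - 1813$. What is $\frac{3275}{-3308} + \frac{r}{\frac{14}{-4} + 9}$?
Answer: $- \frac{1683409}{36388} \approx -46.263$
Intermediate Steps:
$r = -249$ ($r = 1564 - 1813 = -249$)
$\frac{3275}{-3308} + \frac{r}{\frac{14}{-4} + 9} = \frac{3275}{-3308} - \frac{249}{\frac{14}{-4} + 9} = 3275 \left(- \frac{1}{3308}\right) - \frac{249}{14 \left(- \frac{1}{4}\right) + 9} = - \frac{3275}{3308} - \frac{249}{- \frac{7}{2} + 9} = - \frac{3275}{3308} - \frac{249}{\frac{11}{2}} = - \frac{3275}{3308} - \frac{498}{11} = - \frac{1683409}{36388}$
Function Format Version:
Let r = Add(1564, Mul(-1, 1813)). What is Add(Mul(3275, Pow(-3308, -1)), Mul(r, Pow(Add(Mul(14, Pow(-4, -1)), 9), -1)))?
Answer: Rational(-1683409, 36388) ≈ -46.263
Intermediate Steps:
r = -249 (r = Add(1564, -1813) = -249)
Add(Mul(3275, Pow(-3308, -1)), Mul(r, Pow(Add(Mul(14, Pow(-4, -1)), 9), -1))) = Add(Mul(3275, Pow(-3308, -1)), Mul(-249, Pow(Add(Mul(14, Pow(-4, -1)), 9), -1))) = Add(Mul(3275, Rational(-1, 3308)), Mul(-249, Pow(Add(Mul(14, Rational(-1, 4)), 9), -1))) = Add(Rational(-3275, 3308), Mul(-249, Pow(Add(Rational(-7, 2), 9), -1))) = Add(Rational(-3275, 3308), Mul(-249, Pow(Rational(11, 2), -1))) = Add(Rational(-3275, 3308), Mul(-249, Rational(2, 11))) = Add(Rational(-3275, 3308), Rational(-498, 11)) = Rational(-1683409, 36388)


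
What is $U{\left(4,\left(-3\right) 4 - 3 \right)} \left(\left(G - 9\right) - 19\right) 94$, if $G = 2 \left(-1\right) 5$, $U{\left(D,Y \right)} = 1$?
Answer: $-3572$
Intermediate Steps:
$G = -10$ ($G = \left(-2\right) 5 = -10$)
$U{\left(4,\left(-3\right) 4 - 3 \right)} \left(\left(G - 9\right) - 19\right) 94 = 1 \left(\left(-10 - 9\right) - 19\right) 94 = 1 \left(-19 - 19\right) 94 = 1 \left(-38\right) 94 = \left(-38\right) 94 = -3572$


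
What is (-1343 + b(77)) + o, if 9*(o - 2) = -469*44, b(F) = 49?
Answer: -32264/9 ≈ -3584.9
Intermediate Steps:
o = -20618/9 (o = 2 + (-469*44)/9 = 2 + (⅑)*(-20636) = 2 - 20636/9 = -20618/9 ≈ -2290.9)
(-1343 + b(77)) + o = (-1343 + 49) - 20618/9 = -1294 - 20618/9 = -32264/9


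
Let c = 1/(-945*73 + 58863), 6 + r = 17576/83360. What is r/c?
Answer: 305294703/5210 ≈ 58598.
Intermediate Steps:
r = -60323/10420 (r = -6 + 17576/83360 = -6 + 17576*(1/83360) = -6 + 2197/10420 = -60323/10420 ≈ -5.7892)
c = -1/10122 (c = 1/(-68985 + 58863) = 1/(-10122) = -1/10122 ≈ -9.8795e-5)
r/c = -60323/(10420*(-1/10122)) = -60323/10420*(-10122) = 305294703/5210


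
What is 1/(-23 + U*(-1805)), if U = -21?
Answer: 1/37882 ≈ 2.6398e-5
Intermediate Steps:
1/(-23 + U*(-1805)) = 1/(-23 - 21*(-1805)) = 1/(-23 + 37905) = 1/37882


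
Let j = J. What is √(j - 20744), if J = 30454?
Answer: √9710 ≈ 98.539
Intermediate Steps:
j = 30454
√(j - 20744) = √(30454 - 20744) = √9710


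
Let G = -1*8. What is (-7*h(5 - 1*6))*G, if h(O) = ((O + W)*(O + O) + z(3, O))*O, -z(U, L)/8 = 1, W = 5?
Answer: 896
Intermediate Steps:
z(U, L) = -8 (z(U, L) = -8*1 = -8)
G = -8
h(O) = O*(-8 + 2*O*(5 + O)) (h(O) = ((O + 5)*(O + O) - 8)*O = ((5 + O)*(2*O) - 8)*O = (2*O*(5 + O) - 8)*O = (-8 + 2*O*(5 + O))*O = O*(-8 + 2*O*(5 + O)))
(-7*h(5 - 1*6))*G = -14*(5 - 1*6)*(-4 + (5 - 1*6)**2 + 5*(5 - 1*6))*(-8) = -14*(5 - 6)*(-4 + (5 - 6)**2 + 5*(5 - 6))*(-8) = -14*(-1)*(-4 + (-1)**2 + 5*(-1))*(-8) = -14*(-1)*(-4 + 1 - 5)*(-8) = -14*(-1)*(-8)*(-8) = -7*16*(-8) = -112*(-8) = 896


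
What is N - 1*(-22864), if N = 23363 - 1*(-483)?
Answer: 46710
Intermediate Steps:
N = 23846 (N = 23363 + 483 = 23846)
N - 1*(-22864) = 23846 - 1*(-22864) = 23846 + 22864 = 46710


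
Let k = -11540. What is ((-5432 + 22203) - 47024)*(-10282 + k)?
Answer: 660180966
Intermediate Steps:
((-5432 + 22203) - 47024)*(-10282 + k) = ((-5432 + 22203) - 47024)*(-10282 - 11540) = (16771 - 47024)*(-21822) = -30253*(-21822) = 660180966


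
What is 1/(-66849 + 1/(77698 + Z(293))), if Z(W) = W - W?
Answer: -77698/5194033601 ≈ -1.4959e-5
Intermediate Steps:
Z(W) = 0
1/(-66849 + 1/(77698 + Z(293))) = 1/(-66849 + 1/(77698 + 0)) = 1/(-66849 + 1/77698) = 1/(-5194033601/77698) = -77698/5194033601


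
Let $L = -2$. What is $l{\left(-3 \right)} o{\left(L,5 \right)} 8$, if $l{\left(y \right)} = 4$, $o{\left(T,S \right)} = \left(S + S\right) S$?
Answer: $1600$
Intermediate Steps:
$o{\left(T,S \right)} = 2 S^{2}$ ($o{\left(T,S \right)} = 2 S S = 2 S^{2}$)
$l{\left(-3 \right)} o{\left(L,5 \right)} 8 = 4 \cdot 2 \cdot 5^{2} \cdot 8 = 4 \cdot 2 \cdot 25 \cdot 8 = 4 \cdot 50 \cdot 8 = 4 \cdot 400 = 1600$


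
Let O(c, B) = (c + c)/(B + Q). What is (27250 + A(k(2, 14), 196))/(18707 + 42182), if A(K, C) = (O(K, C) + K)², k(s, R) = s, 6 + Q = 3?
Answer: 1015187350/2268054361 ≈ 0.44760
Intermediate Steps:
Q = -3 (Q = -6 + 3 = -3)
O(c, B) = 2*c/(-3 + B) (O(c, B) = (c + c)/(B - 3) = (2*c)/(-3 + B) = 2*c/(-3 + B))
A(K, C) = (K + 2*K/(-3 + C))² (A(K, C) = (2*K/(-3 + C) + K)² = (K + 2*K/(-3 + C))²)
(27250 + A(k(2, 14), 196))/(18707 + 42182) = (27250 + 2²*(-1 + 196)²/(-3 + 196)²)/(18707 + 42182) = (27250 + 4*195²/193²)/60889 = (27250 + 4*38025*(1/37249))*(1/60889) = (27250 + 152100/37249)*(1/60889) = (1015187350/37249)*(1/60889) = 1015187350/2268054361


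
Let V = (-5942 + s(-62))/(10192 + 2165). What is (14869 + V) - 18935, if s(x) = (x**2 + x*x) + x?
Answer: -50241878/12357 ≈ -4065.9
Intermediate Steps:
s(x) = x + 2*x**2 (s(x) = (x**2 + x**2) + x = 2*x**2 + x = x + 2*x**2)
V = 1684/12357 (V = (-5942 - 62*(1 + 2*(-62)))/(10192 + 2165) = (-5942 - 62*(1 - 124))/12357 = (-5942 - 62*(-123))*(1/12357) = (-5942 + 7626)*(1/12357) = 1684*(1/12357) = 1684/12357 ≈ 0.13628)
(14869 + V) - 18935 = (14869 + 1684/12357) - 18935 = 183737917/12357 - 18935 = -50241878/12357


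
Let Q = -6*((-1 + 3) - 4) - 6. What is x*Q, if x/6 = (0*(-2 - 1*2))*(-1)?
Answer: 0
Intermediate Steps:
x = 0 (x = 6*((0*(-2 - 1*2))*(-1)) = 6*((0*(-2 - 2))*(-1)) = 6*((0*(-4))*(-1)) = 6*(0*(-1)) = 6*0 = 0)
Q = 6 (Q = -6*(2 - 4) - 6 = -6*(-2) - 6 = 12 - 6 = 6)
x*Q = 0*6 = 0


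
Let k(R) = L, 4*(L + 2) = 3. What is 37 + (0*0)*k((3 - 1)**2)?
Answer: 37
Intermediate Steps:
L = -5/4 (L = -2 + (1/4)*3 = -2 + 3/4 = -5/4 ≈ -1.2500)
k(R) = -5/4
37 + (0*0)*k((3 - 1)**2) = 37 + (0*0)*(-5/4) = 37 + 0*(-5/4) = 37 + 0 = 37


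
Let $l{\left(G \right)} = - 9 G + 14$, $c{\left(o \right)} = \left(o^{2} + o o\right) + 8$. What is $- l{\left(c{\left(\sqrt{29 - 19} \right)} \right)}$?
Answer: $238$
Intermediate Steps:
$c{\left(o \right)} = 8 + 2 o^{2}$ ($c{\left(o \right)} = \left(o^{2} + o^{2}\right) + 8 = 2 o^{2} + 8 = 8 + 2 o^{2}$)
$l{\left(G \right)} = 14 - 9 G$
$- l{\left(c{\left(\sqrt{29 - 19} \right)} \right)} = - (14 - 9 \left(8 + 2 \left(\sqrt{29 - 19}\right)^{2}\right)) = - (14 - 9 \left(8 + 2 \left(\sqrt{10}\right)^{2}\right)) = - (14 - 9 \left(8 + 2 \cdot 10\right)) = - (14 - 9 \left(8 + 20\right)) = - (14 - 252) = \left(-1\right) \left(-238\right) = 238$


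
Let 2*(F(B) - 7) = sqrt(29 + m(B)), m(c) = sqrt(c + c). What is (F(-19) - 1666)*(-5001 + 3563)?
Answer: 2385642 - 719*sqrt(29 + I*sqrt(38)) ≈ 2.3817e+6 - 409.24*I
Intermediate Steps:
m(c) = sqrt(2)*sqrt(c) (m(c) = sqrt(2*c) = sqrt(2)*sqrt(c))
F(B) = 7 + sqrt(29 + sqrt(2)*sqrt(B))/2
(F(-19) - 1666)*(-5001 + 3563) = ((7 + sqrt(29 + sqrt(2)*sqrt(-19))/2) - 1666)*(-5001 + 3563) = ((7 + sqrt(29 + sqrt(2)*(I*sqrt(19)))/2) - 1666)*(-1438) = ((7 + sqrt(29 + I*sqrt(38))/2) - 1666)*(-1438) = (-1659 + sqrt(29 + I*sqrt(38))/2)*(-1438) = 2385642 - 719*sqrt(29 + I*sqrt(38))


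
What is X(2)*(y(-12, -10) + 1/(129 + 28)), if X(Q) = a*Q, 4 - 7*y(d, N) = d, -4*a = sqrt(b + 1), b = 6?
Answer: -2519*sqrt(7)/2198 ≈ -3.0321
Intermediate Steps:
a = -sqrt(7)/4 (a = -sqrt(6 + 1)/4 = -sqrt(7)/4 ≈ -0.66144)
y(d, N) = 4/7 - d/7
X(Q) = -Q*sqrt(7)/4 (X(Q) = (-sqrt(7)/4)*Q = -Q*sqrt(7)/4)
X(2)*(y(-12, -10) + 1/(129 + 28)) = (-1/4*2*sqrt(7))*((4/7 - 1/7*(-12)) + 1/(129 + 28)) = (-sqrt(7)/2)*((4/7 + 12/7) + 1/157) = (-sqrt(7)/2)*(16/7 + 1/157) = -sqrt(7)/2*(2519/1099) = -2519*sqrt(7)/2198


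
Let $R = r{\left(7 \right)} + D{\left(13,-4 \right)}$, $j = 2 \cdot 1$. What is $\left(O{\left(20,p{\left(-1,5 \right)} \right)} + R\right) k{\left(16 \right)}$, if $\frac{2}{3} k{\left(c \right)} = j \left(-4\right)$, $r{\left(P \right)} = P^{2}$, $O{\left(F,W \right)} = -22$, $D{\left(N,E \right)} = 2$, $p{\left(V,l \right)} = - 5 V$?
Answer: $-348$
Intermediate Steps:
$j = 2$
$k{\left(c \right)} = -12$ ($k{\left(c \right)} = \frac{3 \cdot 2 \left(-4\right)}{2} = \frac{3}{2} \left(-8\right) = -12$)
$R = 51$ ($R = 7^{2} + 2 = 49 + 2 = 51$)
$\left(O{\left(20,p{\left(-1,5 \right)} \right)} + R\right) k{\left(16 \right)} = \left(-22 + 51\right) \left(-12\right) = 29 \left(-12\right) = -348$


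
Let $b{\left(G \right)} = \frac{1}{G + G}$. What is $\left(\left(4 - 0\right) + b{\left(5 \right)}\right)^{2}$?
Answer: $\frac{1681}{100} \approx 16.81$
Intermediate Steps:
$b{\left(G \right)} = \frac{1}{2 G}$
$\left(\left(4 - 0\right) + b{\left(5 \right)}\right)^{2} = \left(\left(4 - 0\right) + \frac{1}{2 \cdot 5}\right)^{2} = \left(\left(4 + 0\right) + \frac{1}{2} \cdot \frac{1}{5}\right)^{2} = \left(4 + \frac{1}{10}\right)^{2} = \left(\frac{41}{10}\right)^{2} = \frac{1681}{100}$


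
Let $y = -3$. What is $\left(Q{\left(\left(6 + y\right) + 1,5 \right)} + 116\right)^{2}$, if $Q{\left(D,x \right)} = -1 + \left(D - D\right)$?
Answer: $13225$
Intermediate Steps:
$Q{\left(D,x \right)} = -1$ ($Q{\left(D,x \right)} = -1 + 0 = -1$)
$\left(Q{\left(\left(6 + y\right) + 1,5 \right)} + 116\right)^{2} = \left(-1 + 116\right)^{2} = 115^{2} = 13225$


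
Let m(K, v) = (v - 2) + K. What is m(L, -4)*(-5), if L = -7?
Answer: 65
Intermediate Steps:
m(K, v) = -2 + K + v (m(K, v) = (-2 + v) + K = -2 + K + v)
m(L, -4)*(-5) = (-2 - 7 - 4)*(-5) = -13*(-5) = 65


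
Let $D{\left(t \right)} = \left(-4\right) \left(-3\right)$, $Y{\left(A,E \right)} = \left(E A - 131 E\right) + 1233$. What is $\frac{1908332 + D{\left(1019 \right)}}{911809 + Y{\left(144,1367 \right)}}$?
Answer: $\frac{1908344}{930813} \approx 2.0502$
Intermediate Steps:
$Y{\left(A,E \right)} = 1233 - 131 E + A E$ ($Y{\left(A,E \right)} = \left(A E - 131 E\right) + 1233 = \left(- 131 E + A E\right) + 1233 = 1233 - 131 E + A E$)
$D{\left(t \right)} = 12$
$\frac{1908332 + D{\left(1019 \right)}}{911809 + Y{\left(144,1367 \right)}} = \frac{1908332 + 12}{911809 + \left(1233 - 179077 + 144 \cdot 1367\right)} = \frac{1908344}{911809 + \left(1233 - 179077 + 196848\right)} = \frac{1908344}{911809 + 19004} = \frac{1908344}{930813}$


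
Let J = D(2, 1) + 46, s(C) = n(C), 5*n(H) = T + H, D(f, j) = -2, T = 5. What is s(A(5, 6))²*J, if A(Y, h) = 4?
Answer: 3564/25 ≈ 142.56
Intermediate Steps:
n(H) = 1 + H/5 (n(H) = (5 + H)/5 = 1 + H/5)
s(C) = 1 + C/5
J = 44 (J = -2 + 46 = 44)
s(A(5, 6))²*J = (1 + (⅕)*4)²*44 = (1 + ⅘)²*44 = (9/5)²*44 = (81/25)*44 = 3564/25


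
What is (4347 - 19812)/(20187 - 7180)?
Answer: -15465/13007 ≈ -1.1890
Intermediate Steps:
(4347 - 19812)/(20187 - 7180) = -15465/13007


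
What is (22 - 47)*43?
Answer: -1075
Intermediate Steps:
(22 - 47)*43 = -25*43 = -1075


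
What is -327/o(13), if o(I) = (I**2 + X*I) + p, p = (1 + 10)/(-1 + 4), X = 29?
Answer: -981/1649 ≈ -0.59491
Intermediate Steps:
p = 11/3 ≈ 3.6667
o(I) = 11/3 + I**2 + 29*I (o(I) = (I**2 + 29*I) + 11/3 = 11/3 + I**2 + 29*I)
-327/o(13) = -327/(11/3 + 13**2 + 29*13) = -327/(11/3 + 169 + 377) = -327/1649/3 = -327*3/1649 = -981/1649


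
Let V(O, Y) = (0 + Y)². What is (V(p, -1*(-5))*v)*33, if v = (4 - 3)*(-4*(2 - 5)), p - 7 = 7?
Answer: 9900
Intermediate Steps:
p = 14 (p = 7 + 7 = 14)
v = 12 (v = 1*(-4*(-3)) = 1*12 = 12)
V(O, Y) = Y²
(V(p, -1*(-5))*v)*33 = ((-1*(-5))²*12)*33 = (5²*12)*33 = (25*12)*33 = 300*33 = 9900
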